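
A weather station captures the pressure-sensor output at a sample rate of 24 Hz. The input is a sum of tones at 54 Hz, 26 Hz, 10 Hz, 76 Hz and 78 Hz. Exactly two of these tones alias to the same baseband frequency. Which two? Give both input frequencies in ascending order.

fs/2 = 12 Hz.
54 Hz mod fs = 6 Hz.
6 Hz ≤ fs/2 = 12 Hz, appears at 6 Hz.
26 Hz mod fs = 2 Hz.
2 Hz ≤ fs/2 = 12 Hz, appears at 2 Hz.
10 Hz ≤ fs/2 = 12 Hz, passes unchanged.
76 Hz mod fs = 4 Hz.
4 Hz ≤ fs/2 = 12 Hz, appears at 4 Hz.
78 Hz mod fs = 6 Hz.
6 Hz ≤ fs/2 = 12 Hz, appears at 6 Hz.
54 Hz and 78 Hz both map to 6 Hz.

54 Hz, 78 Hz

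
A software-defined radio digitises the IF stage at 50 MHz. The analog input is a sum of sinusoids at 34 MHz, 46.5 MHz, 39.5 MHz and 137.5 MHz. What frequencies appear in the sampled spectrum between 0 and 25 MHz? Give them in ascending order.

3.5 MHz, 10.5 MHz, 12.5 MHz, 16 MHz

fs/2 = 25 MHz.
34 MHz > fs/2 = 25 MHz, folds to fs − 34 MHz = 16 MHz.
46.5 MHz > fs/2 = 25 MHz, folds to fs − 46.5 MHz = 3.5 MHz.
39.5 MHz > fs/2 = 25 MHz, folds to fs − 39.5 MHz = 10.5 MHz.
137.5 MHz mod fs = 37.5 MHz.
37.5 MHz > fs/2 = 25 MHz, folds to fs − 37.5 MHz = 12.5 MHz.
Distinct values: {3.5 MHz, 10.5 MHz, 12.5 MHz, 16 MHz}.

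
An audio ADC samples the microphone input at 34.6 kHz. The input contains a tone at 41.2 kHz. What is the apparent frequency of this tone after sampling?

6.6 kHz

41.2 kHz mod fs = 6.6 kHz.
6.6 kHz ≤ fs/2 = 17.3 kHz, appears at 6.6 kHz.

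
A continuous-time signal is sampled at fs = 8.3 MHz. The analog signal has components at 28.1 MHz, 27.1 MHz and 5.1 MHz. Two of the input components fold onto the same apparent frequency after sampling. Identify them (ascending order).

fs/2 = 4.15 MHz.
28.1 MHz mod fs = 3.2 MHz.
3.2 MHz ≤ fs/2 = 4.15 MHz, appears at 3.2 MHz.
27.1 MHz mod fs = 2.2 MHz.
2.2 MHz ≤ fs/2 = 4.15 MHz, appears at 2.2 MHz.
5.1 MHz > fs/2 = 4.15 MHz, folds to fs − 5.1 MHz = 3.2 MHz.
5.1 MHz and 28.1 MHz both map to 3.2 MHz.

5.1 MHz, 28.1 MHz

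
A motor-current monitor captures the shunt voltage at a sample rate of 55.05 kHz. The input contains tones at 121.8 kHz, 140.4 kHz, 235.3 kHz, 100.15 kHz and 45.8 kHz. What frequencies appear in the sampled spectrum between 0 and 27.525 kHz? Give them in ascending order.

fs/2 = 27.525 kHz.
121.8 kHz mod fs = 11.7 kHz.
11.7 kHz ≤ fs/2 = 27.525 kHz, appears at 11.7 kHz.
140.4 kHz mod fs = 30.3 kHz.
30.3 kHz > fs/2 = 27.525 kHz, folds to fs − 30.3 kHz = 24.75 kHz.
235.3 kHz mod fs = 15.1 kHz.
15.1 kHz ≤ fs/2 = 27.525 kHz, appears at 15.1 kHz.
100.15 kHz mod fs = 45.1 kHz.
45.1 kHz > fs/2 = 27.525 kHz, folds to fs − 45.1 kHz = 9.95 kHz.
45.8 kHz > fs/2 = 27.525 kHz, folds to fs − 45.8 kHz = 9.25 kHz.
Distinct values: {9.25 kHz, 9.95 kHz, 11.7 kHz, 15.1 kHz, 24.75 kHz}.

9.25 kHz, 9.95 kHz, 11.7 kHz, 15.1 kHz, 24.75 kHz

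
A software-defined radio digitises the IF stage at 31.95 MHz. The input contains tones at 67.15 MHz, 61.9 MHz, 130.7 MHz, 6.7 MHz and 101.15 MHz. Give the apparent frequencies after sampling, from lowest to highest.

fs/2 = 15.975 MHz.
67.15 MHz mod fs = 3.25 MHz.
3.25 MHz ≤ fs/2 = 15.975 MHz, appears at 3.25 MHz.
61.9 MHz mod fs = 29.95 MHz.
29.95 MHz > fs/2 = 15.975 MHz, folds to fs − 29.95 MHz = 2 MHz.
130.7 MHz mod fs = 2.9 MHz.
2.9 MHz ≤ fs/2 = 15.975 MHz, appears at 2.9 MHz.
6.7 MHz ≤ fs/2 = 15.975 MHz, passes unchanged.
101.15 MHz mod fs = 5.3 MHz.
5.3 MHz ≤ fs/2 = 15.975 MHz, appears at 5.3 MHz.
Distinct values: {2 MHz, 2.9 MHz, 3.25 MHz, 5.3 MHz, 6.7 MHz}.

2 MHz, 2.9 MHz, 3.25 MHz, 5.3 MHz, 6.7 MHz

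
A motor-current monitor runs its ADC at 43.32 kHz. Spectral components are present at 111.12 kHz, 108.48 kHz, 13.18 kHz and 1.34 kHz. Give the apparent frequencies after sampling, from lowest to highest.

fs/2 = 21.66 kHz.
111.12 kHz mod fs = 24.48 kHz.
24.48 kHz > fs/2 = 21.66 kHz, folds to fs − 24.48 kHz = 18.84 kHz.
108.48 kHz mod fs = 21.84 kHz.
21.84 kHz > fs/2 = 21.66 kHz, folds to fs − 21.84 kHz = 21.48 kHz.
13.18 kHz ≤ fs/2 = 21.66 kHz, passes unchanged.
1.34 kHz ≤ fs/2 = 21.66 kHz, passes unchanged.
Distinct values: {1.34 kHz, 13.18 kHz, 18.84 kHz, 21.48 kHz}.

1.34 kHz, 13.18 kHz, 18.84 kHz, 21.48 kHz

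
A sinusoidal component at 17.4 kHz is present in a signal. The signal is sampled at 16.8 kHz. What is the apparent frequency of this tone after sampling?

0.6 kHz

17.4 kHz mod fs = 0.6 kHz.
0.6 kHz ≤ fs/2 = 8.4 kHz, appears at 0.6 kHz.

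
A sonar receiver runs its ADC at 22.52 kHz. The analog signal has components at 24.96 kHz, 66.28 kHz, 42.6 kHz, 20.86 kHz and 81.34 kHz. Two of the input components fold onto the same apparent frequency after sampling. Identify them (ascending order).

24.96 kHz, 42.6 kHz

fs/2 = 11.26 kHz.
24.96 kHz mod fs = 2.44 kHz.
2.44 kHz ≤ fs/2 = 11.26 kHz, appears at 2.44 kHz.
66.28 kHz mod fs = 21.24 kHz.
21.24 kHz > fs/2 = 11.26 kHz, folds to fs − 21.24 kHz = 1.28 kHz.
42.6 kHz mod fs = 20.08 kHz.
20.08 kHz > fs/2 = 11.26 kHz, folds to fs − 20.08 kHz = 2.44 kHz.
20.86 kHz > fs/2 = 11.26 kHz, folds to fs − 20.86 kHz = 1.66 kHz.
81.34 kHz mod fs = 13.78 kHz.
13.78 kHz > fs/2 = 11.26 kHz, folds to fs − 13.78 kHz = 8.74 kHz.
24.96 kHz and 42.6 kHz both map to 2.44 kHz.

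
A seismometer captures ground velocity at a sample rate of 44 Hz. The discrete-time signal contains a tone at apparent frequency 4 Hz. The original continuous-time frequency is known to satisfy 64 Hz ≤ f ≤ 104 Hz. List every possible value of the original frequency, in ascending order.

84 Hz, 92 Hz

Frequencies that alias to 4 Hz are k·fs ± 4 Hz for integer k ≥ 0.
k=0: 4 Hz.
k=1: 40 Hz, 48 Hz.
k=2: 84 Hz, 92 Hz.
k=3: 128 Hz, 136 Hz.
Within [64 Hz, 104 Hz]: 84 Hz, 92 Hz.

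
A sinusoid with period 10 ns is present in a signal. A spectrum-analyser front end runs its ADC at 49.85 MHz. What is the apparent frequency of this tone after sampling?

0.3 MHz

T = 10 ns → f = 1/T = 100 MHz.
100 MHz mod fs = 0.3 MHz.
0.3 MHz ≤ fs/2 = 24.925 MHz, appears at 0.3 MHz.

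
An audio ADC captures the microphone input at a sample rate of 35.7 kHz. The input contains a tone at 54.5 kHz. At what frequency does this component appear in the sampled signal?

54.5 kHz mod fs = 18.8 kHz.
18.8 kHz > fs/2 = 17.85 kHz, folds to fs − 18.8 kHz = 16.9 kHz.

16.9 kHz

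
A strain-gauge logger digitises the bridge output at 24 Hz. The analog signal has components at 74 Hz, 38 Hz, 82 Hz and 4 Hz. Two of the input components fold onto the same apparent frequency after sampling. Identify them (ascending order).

fs/2 = 12 Hz.
74 Hz mod fs = 2 Hz.
2 Hz ≤ fs/2 = 12 Hz, appears at 2 Hz.
38 Hz mod fs = 14 Hz.
14 Hz > fs/2 = 12 Hz, folds to fs − 14 Hz = 10 Hz.
82 Hz mod fs = 10 Hz.
10 Hz ≤ fs/2 = 12 Hz, appears at 10 Hz.
4 Hz ≤ fs/2 = 12 Hz, passes unchanged.
38 Hz and 82 Hz both map to 10 Hz.

38 Hz, 82 Hz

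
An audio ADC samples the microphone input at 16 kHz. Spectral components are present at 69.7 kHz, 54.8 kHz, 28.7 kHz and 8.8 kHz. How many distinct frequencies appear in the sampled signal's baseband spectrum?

4

fs/2 = 8 kHz.
69.7 kHz mod fs = 5.7 kHz.
5.7 kHz ≤ fs/2 = 8 kHz, appears at 5.7 kHz.
54.8 kHz mod fs = 6.8 kHz.
6.8 kHz ≤ fs/2 = 8 kHz, appears at 6.8 kHz.
28.7 kHz mod fs = 12.7 kHz.
12.7 kHz > fs/2 = 8 kHz, folds to fs − 12.7 kHz = 3.3 kHz.
8.8 kHz > fs/2 = 8 kHz, folds to fs − 8.8 kHz = 7.2 kHz.
Distinct values: {3.3 kHz, 5.7 kHz, 6.8 kHz, 7.2 kHz} → 4.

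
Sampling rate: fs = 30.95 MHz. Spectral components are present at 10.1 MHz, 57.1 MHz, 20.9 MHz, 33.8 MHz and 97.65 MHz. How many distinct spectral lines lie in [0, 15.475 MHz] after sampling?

fs/2 = 15.475 MHz.
10.1 MHz ≤ fs/2 = 15.475 MHz, passes unchanged.
57.1 MHz mod fs = 26.15 MHz.
26.15 MHz > fs/2 = 15.475 MHz, folds to fs − 26.15 MHz = 4.8 MHz.
20.9 MHz > fs/2 = 15.475 MHz, folds to fs − 20.9 MHz = 10.05 MHz.
33.8 MHz mod fs = 2.85 MHz.
2.85 MHz ≤ fs/2 = 15.475 MHz, appears at 2.85 MHz.
97.65 MHz mod fs = 4.8 MHz.
4.8 MHz ≤ fs/2 = 15.475 MHz, appears at 4.8 MHz.
Distinct values: {2.85 MHz, 4.8 MHz, 10.05 MHz, 10.1 MHz} → 4.

4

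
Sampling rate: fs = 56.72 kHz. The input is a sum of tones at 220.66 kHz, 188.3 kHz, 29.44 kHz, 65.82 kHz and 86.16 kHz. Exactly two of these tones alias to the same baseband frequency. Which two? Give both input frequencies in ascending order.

fs/2 = 28.36 kHz.
220.66 kHz mod fs = 50.5 kHz.
50.5 kHz > fs/2 = 28.36 kHz, folds to fs − 50.5 kHz = 6.22 kHz.
188.3 kHz mod fs = 18.14 kHz.
18.14 kHz ≤ fs/2 = 28.36 kHz, appears at 18.14 kHz.
29.44 kHz > fs/2 = 28.36 kHz, folds to fs − 29.44 kHz = 27.28 kHz.
65.82 kHz mod fs = 9.1 kHz.
9.1 kHz ≤ fs/2 = 28.36 kHz, appears at 9.1 kHz.
86.16 kHz mod fs = 29.44 kHz.
29.44 kHz > fs/2 = 28.36 kHz, folds to fs − 29.44 kHz = 27.28 kHz.
29.44 kHz and 86.16 kHz both map to 27.28 kHz.

29.44 kHz, 86.16 kHz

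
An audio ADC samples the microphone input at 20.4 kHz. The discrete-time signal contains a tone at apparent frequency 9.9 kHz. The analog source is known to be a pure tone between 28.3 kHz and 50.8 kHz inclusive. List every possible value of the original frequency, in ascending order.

Frequencies that alias to 9.9 kHz are k·fs ± 9.9 kHz for integer k ≥ 0.
k=0: 9.9 kHz.
k=1: 10.5 kHz, 30.3 kHz.
k=2: 30.9 kHz, 50.7 kHz.
k=3: 51.3 kHz, 71.1 kHz.
Within [28.3 kHz, 50.8 kHz]: 30.3 kHz, 30.9 kHz, 50.7 kHz.

30.3 kHz, 30.9 kHz, 50.7 kHz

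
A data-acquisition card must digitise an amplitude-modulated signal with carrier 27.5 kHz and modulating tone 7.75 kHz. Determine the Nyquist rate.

AM sidebands sit at fc ± fm = 19.75 kHz and 35.25 kHz.
Highest-frequency component: 35.25 kHz.
Nyquist rate = 2 × 35.25 kHz = 70.5 kHz.

70.5 kHz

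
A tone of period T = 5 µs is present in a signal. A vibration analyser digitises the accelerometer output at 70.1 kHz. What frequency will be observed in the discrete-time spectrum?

10.3 kHz

T = 5 µs → f = 1/T = 200 kHz.
200 kHz mod fs = 59.8 kHz.
59.8 kHz > fs/2 = 35.05 kHz, folds to fs − 59.8 kHz = 10.3 kHz.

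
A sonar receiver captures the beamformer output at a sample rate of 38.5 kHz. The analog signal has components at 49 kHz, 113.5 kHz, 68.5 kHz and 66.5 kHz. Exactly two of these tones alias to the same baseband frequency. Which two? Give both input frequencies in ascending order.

fs/2 = 19.25 kHz.
49 kHz mod fs = 10.5 kHz.
10.5 kHz ≤ fs/2 = 19.25 kHz, appears at 10.5 kHz.
113.5 kHz mod fs = 36.5 kHz.
36.5 kHz > fs/2 = 19.25 kHz, folds to fs − 36.5 kHz = 2 kHz.
68.5 kHz mod fs = 30 kHz.
30 kHz > fs/2 = 19.25 kHz, folds to fs − 30 kHz = 8.5 kHz.
66.5 kHz mod fs = 28 kHz.
28 kHz > fs/2 = 19.25 kHz, folds to fs − 28 kHz = 10.5 kHz.
49 kHz and 66.5 kHz both map to 10.5 kHz.

49 kHz, 66.5 kHz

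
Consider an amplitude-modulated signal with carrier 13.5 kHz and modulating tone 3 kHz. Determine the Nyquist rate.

AM sidebands sit at fc ± fm = 10.5 kHz and 16.5 kHz.
Highest-frequency component: 16.5 kHz.
Nyquist rate = 2 × 16.5 kHz = 33 kHz.

33 kHz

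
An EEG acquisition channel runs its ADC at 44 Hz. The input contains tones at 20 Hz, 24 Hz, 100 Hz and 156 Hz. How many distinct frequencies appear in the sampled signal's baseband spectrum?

2

fs/2 = 22 Hz.
20 Hz ≤ fs/2 = 22 Hz, passes unchanged.
24 Hz > fs/2 = 22 Hz, folds to fs − 24 Hz = 20 Hz.
100 Hz mod fs = 12 Hz.
12 Hz ≤ fs/2 = 22 Hz, appears at 12 Hz.
156 Hz mod fs = 24 Hz.
24 Hz > fs/2 = 22 Hz, folds to fs − 24 Hz = 20 Hz.
Distinct values: {12 Hz, 20 Hz} → 2.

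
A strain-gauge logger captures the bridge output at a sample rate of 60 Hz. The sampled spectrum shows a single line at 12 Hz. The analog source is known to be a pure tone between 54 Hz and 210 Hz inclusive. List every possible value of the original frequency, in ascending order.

72 Hz, 108 Hz, 132 Hz, 168 Hz, 192 Hz

Frequencies that alias to 12 Hz are k·fs ± 12 Hz for integer k ≥ 0.
k=0: 12 Hz.
k=1: 48 Hz, 72 Hz.
k=2: 108 Hz, 132 Hz.
k=3: 168 Hz, 192 Hz.
k=4: 228 Hz, 252 Hz.
Within [54 Hz, 210 Hz]: 72 Hz, 108 Hz, 132 Hz, 168 Hz, 192 Hz.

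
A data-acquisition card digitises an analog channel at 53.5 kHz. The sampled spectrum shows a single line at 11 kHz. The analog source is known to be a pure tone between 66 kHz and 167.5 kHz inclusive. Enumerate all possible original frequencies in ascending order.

Frequencies that alias to 11 kHz are k·fs ± 11 kHz for integer k ≥ 0.
k=0: 11 kHz.
k=1: 42.5 kHz, 64.5 kHz.
k=2: 96 kHz, 118 kHz.
k=3: 149.5 kHz, 171.5 kHz.
k=4: 203 kHz, 225 kHz.
Within [66 kHz, 167.5 kHz]: 96 kHz, 118 kHz, 149.5 kHz.

96 kHz, 118 kHz, 149.5 kHz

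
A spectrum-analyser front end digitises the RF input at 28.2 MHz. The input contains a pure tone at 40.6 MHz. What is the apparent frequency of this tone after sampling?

12.4 MHz

40.6 MHz mod fs = 12.4 MHz.
12.4 MHz ≤ fs/2 = 14.1 MHz, appears at 12.4 MHz.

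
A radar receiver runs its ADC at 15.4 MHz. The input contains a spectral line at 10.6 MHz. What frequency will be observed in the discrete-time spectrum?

10.6 MHz > fs/2 = 7.7 MHz, folds to fs − 10.6 MHz = 4.8 MHz.

4.8 MHz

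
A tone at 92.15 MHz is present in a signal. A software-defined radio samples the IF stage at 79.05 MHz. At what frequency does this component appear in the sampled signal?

13.1 MHz

92.15 MHz mod fs = 13.1 MHz.
13.1 MHz ≤ fs/2 = 39.525 MHz, appears at 13.1 MHz.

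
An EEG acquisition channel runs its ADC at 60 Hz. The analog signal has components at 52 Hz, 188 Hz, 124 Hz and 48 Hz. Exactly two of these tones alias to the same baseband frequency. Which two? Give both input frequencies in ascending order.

52 Hz, 188 Hz

fs/2 = 30 Hz.
52 Hz > fs/2 = 30 Hz, folds to fs − 52 Hz = 8 Hz.
188 Hz mod fs = 8 Hz.
8 Hz ≤ fs/2 = 30 Hz, appears at 8 Hz.
124 Hz mod fs = 4 Hz.
4 Hz ≤ fs/2 = 30 Hz, appears at 4 Hz.
48 Hz > fs/2 = 30 Hz, folds to fs − 48 Hz = 12 Hz.
52 Hz and 188 Hz both map to 8 Hz.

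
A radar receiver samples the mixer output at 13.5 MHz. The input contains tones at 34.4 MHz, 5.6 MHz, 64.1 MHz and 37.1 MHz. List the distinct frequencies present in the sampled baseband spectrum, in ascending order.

fs/2 = 6.75 MHz.
34.4 MHz mod fs = 7.4 MHz.
7.4 MHz > fs/2 = 6.75 MHz, folds to fs − 7.4 MHz = 6.1 MHz.
5.6 MHz ≤ fs/2 = 6.75 MHz, passes unchanged.
64.1 MHz mod fs = 10.1 MHz.
10.1 MHz > fs/2 = 6.75 MHz, folds to fs − 10.1 MHz = 3.4 MHz.
37.1 MHz mod fs = 10.1 MHz.
10.1 MHz > fs/2 = 6.75 MHz, folds to fs − 10.1 MHz = 3.4 MHz.
Distinct values: {3.4 MHz, 5.6 MHz, 6.1 MHz}.

3.4 MHz, 5.6 MHz, 6.1 MHz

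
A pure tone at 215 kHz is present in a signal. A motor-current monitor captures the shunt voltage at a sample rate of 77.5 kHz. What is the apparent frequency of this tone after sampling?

17.5 kHz

215 kHz mod fs = 60 kHz.
60 kHz > fs/2 = 38.75 kHz, folds to fs − 60 kHz = 17.5 kHz.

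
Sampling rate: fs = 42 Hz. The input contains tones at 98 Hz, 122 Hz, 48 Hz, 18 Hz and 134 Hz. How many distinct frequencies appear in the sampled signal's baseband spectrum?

5

fs/2 = 21 Hz.
98 Hz mod fs = 14 Hz.
14 Hz ≤ fs/2 = 21 Hz, appears at 14 Hz.
122 Hz mod fs = 38 Hz.
38 Hz > fs/2 = 21 Hz, folds to fs − 38 Hz = 4 Hz.
48 Hz mod fs = 6 Hz.
6 Hz ≤ fs/2 = 21 Hz, appears at 6 Hz.
18 Hz ≤ fs/2 = 21 Hz, passes unchanged.
134 Hz mod fs = 8 Hz.
8 Hz ≤ fs/2 = 21 Hz, appears at 8 Hz.
Distinct values: {4 Hz, 6 Hz, 8 Hz, 14 Hz, 18 Hz} → 5.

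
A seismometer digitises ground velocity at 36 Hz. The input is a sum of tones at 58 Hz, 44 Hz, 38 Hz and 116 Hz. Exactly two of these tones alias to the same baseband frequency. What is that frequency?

fs/2 = 18 Hz.
58 Hz mod fs = 22 Hz.
22 Hz > fs/2 = 18 Hz, folds to fs − 22 Hz = 14 Hz.
44 Hz mod fs = 8 Hz.
8 Hz ≤ fs/2 = 18 Hz, appears at 8 Hz.
38 Hz mod fs = 2 Hz.
2 Hz ≤ fs/2 = 18 Hz, appears at 2 Hz.
116 Hz mod fs = 8 Hz.
8 Hz ≤ fs/2 = 18 Hz, appears at 8 Hz.
44 Hz and 116 Hz both map to 8 Hz.

8 Hz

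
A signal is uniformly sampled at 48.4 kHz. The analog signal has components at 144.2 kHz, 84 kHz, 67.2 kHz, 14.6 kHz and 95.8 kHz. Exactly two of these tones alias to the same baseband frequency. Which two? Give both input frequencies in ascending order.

fs/2 = 24.2 kHz.
144.2 kHz mod fs = 47.4 kHz.
47.4 kHz > fs/2 = 24.2 kHz, folds to fs − 47.4 kHz = 1 kHz.
84 kHz mod fs = 35.6 kHz.
35.6 kHz > fs/2 = 24.2 kHz, folds to fs − 35.6 kHz = 12.8 kHz.
67.2 kHz mod fs = 18.8 kHz.
18.8 kHz ≤ fs/2 = 24.2 kHz, appears at 18.8 kHz.
14.6 kHz ≤ fs/2 = 24.2 kHz, passes unchanged.
95.8 kHz mod fs = 47.4 kHz.
47.4 kHz > fs/2 = 24.2 kHz, folds to fs − 47.4 kHz = 1 kHz.
95.8 kHz and 144.2 kHz both map to 1 kHz.

95.8 kHz, 144.2 kHz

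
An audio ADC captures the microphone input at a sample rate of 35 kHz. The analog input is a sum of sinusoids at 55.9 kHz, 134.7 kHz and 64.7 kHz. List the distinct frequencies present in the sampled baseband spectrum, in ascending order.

5.3 kHz, 14.1 kHz

fs/2 = 17.5 kHz.
55.9 kHz mod fs = 20.9 kHz.
20.9 kHz > fs/2 = 17.5 kHz, folds to fs − 20.9 kHz = 14.1 kHz.
134.7 kHz mod fs = 29.7 kHz.
29.7 kHz > fs/2 = 17.5 kHz, folds to fs − 29.7 kHz = 5.3 kHz.
64.7 kHz mod fs = 29.7 kHz.
29.7 kHz > fs/2 = 17.5 kHz, folds to fs − 29.7 kHz = 5.3 kHz.
Distinct values: {5.3 kHz, 14.1 kHz}.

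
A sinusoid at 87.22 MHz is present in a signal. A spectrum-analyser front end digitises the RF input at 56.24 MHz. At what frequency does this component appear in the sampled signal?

87.22 MHz mod fs = 30.98 MHz.
30.98 MHz > fs/2 = 28.12 MHz, folds to fs − 30.98 MHz = 25.26 MHz.

25.26 MHz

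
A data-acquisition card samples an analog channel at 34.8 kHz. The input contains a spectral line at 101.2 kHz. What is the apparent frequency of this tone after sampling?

101.2 kHz mod fs = 31.6 kHz.
31.6 kHz > fs/2 = 17.4 kHz, folds to fs − 31.6 kHz = 3.2 kHz.

3.2 kHz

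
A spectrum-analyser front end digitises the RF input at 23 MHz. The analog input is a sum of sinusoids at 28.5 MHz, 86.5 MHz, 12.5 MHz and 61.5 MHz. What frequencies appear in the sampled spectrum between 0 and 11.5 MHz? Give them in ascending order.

fs/2 = 11.5 MHz.
28.5 MHz mod fs = 5.5 MHz.
5.5 MHz ≤ fs/2 = 11.5 MHz, appears at 5.5 MHz.
86.5 MHz mod fs = 17.5 MHz.
17.5 MHz > fs/2 = 11.5 MHz, folds to fs − 17.5 MHz = 5.5 MHz.
12.5 MHz > fs/2 = 11.5 MHz, folds to fs − 12.5 MHz = 10.5 MHz.
61.5 MHz mod fs = 15.5 MHz.
15.5 MHz > fs/2 = 11.5 MHz, folds to fs − 15.5 MHz = 7.5 MHz.
Distinct values: {5.5 MHz, 7.5 MHz, 10.5 MHz}.

5.5 MHz, 7.5 MHz, 10.5 MHz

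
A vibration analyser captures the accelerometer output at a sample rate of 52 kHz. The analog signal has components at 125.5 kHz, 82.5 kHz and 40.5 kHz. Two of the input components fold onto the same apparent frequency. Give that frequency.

fs/2 = 26 kHz.
125.5 kHz mod fs = 21.5 kHz.
21.5 kHz ≤ fs/2 = 26 kHz, appears at 21.5 kHz.
82.5 kHz mod fs = 30.5 kHz.
30.5 kHz > fs/2 = 26 kHz, folds to fs − 30.5 kHz = 21.5 kHz.
40.5 kHz > fs/2 = 26 kHz, folds to fs − 40.5 kHz = 11.5 kHz.
82.5 kHz and 125.5 kHz both map to 21.5 kHz.

21.5 kHz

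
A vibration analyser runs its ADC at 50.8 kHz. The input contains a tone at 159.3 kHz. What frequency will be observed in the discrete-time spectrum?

6.9 kHz

159.3 kHz mod fs = 6.9 kHz.
6.9 kHz ≤ fs/2 = 25.4 kHz, appears at 6.9 kHz.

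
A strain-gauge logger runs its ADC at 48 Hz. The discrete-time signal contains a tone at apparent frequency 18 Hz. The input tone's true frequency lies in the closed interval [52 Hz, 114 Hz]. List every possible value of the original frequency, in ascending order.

Frequencies that alias to 18 Hz are k·fs ± 18 Hz for integer k ≥ 0.
k=0: 18 Hz.
k=1: 30 Hz, 66 Hz.
k=2: 78 Hz, 114 Hz.
k=3: 126 Hz, 162 Hz.
Within [52 Hz, 114 Hz]: 66 Hz, 78 Hz, 114 Hz.

66 Hz, 78 Hz, 114 Hz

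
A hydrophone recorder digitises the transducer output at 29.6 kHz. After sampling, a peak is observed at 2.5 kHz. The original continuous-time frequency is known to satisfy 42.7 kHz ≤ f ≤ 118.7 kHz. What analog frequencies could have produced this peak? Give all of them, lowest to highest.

Frequencies that alias to 2.5 kHz are k·fs ± 2.5 kHz for integer k ≥ 0.
k=0: 2.5 kHz.
k=1: 27.1 kHz, 32.1 kHz.
k=2: 56.7 kHz, 61.7 kHz.
k=3: 86.3 kHz, 91.3 kHz.
k=4: 115.9 kHz, 120.9 kHz.
k=5: 145.5 kHz, 150.5 kHz.
Within [42.7 kHz, 118.7 kHz]: 56.7 kHz, 61.7 kHz, 86.3 kHz, 91.3 kHz, 115.9 kHz.

56.7 kHz, 61.7 kHz, 86.3 kHz, 91.3 kHz, 115.9 kHz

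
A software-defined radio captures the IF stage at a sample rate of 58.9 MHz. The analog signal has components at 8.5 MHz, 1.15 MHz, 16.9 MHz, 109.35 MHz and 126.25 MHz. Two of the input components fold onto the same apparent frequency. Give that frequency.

8.45 MHz

fs/2 = 29.45 MHz.
8.5 MHz ≤ fs/2 = 29.45 MHz, passes unchanged.
1.15 MHz ≤ fs/2 = 29.45 MHz, passes unchanged.
16.9 MHz ≤ fs/2 = 29.45 MHz, passes unchanged.
109.35 MHz mod fs = 50.45 MHz.
50.45 MHz > fs/2 = 29.45 MHz, folds to fs − 50.45 MHz = 8.45 MHz.
126.25 MHz mod fs = 8.45 MHz.
8.45 MHz ≤ fs/2 = 29.45 MHz, appears at 8.45 MHz.
109.35 MHz and 126.25 MHz both map to 8.45 MHz.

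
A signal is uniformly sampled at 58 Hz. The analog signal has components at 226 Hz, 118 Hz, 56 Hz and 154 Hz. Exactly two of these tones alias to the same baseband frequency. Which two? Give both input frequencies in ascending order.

fs/2 = 29 Hz.
226 Hz mod fs = 52 Hz.
52 Hz > fs/2 = 29 Hz, folds to fs − 52 Hz = 6 Hz.
118 Hz mod fs = 2 Hz.
2 Hz ≤ fs/2 = 29 Hz, appears at 2 Hz.
56 Hz > fs/2 = 29 Hz, folds to fs − 56 Hz = 2 Hz.
154 Hz mod fs = 38 Hz.
38 Hz > fs/2 = 29 Hz, folds to fs − 38 Hz = 20 Hz.
56 Hz and 118 Hz both map to 2 Hz.

56 Hz, 118 Hz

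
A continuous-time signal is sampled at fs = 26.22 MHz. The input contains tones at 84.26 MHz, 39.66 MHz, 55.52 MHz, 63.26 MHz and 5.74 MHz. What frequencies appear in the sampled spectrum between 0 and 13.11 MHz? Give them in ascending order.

3.08 MHz, 5.6 MHz, 5.74 MHz, 10.82 MHz, 12.78 MHz

fs/2 = 13.11 MHz.
84.26 MHz mod fs = 5.6 MHz.
5.6 MHz ≤ fs/2 = 13.11 MHz, appears at 5.6 MHz.
39.66 MHz mod fs = 13.44 MHz.
13.44 MHz > fs/2 = 13.11 MHz, folds to fs − 13.44 MHz = 12.78 MHz.
55.52 MHz mod fs = 3.08 MHz.
3.08 MHz ≤ fs/2 = 13.11 MHz, appears at 3.08 MHz.
63.26 MHz mod fs = 10.82 MHz.
10.82 MHz ≤ fs/2 = 13.11 MHz, appears at 10.82 MHz.
5.74 MHz ≤ fs/2 = 13.11 MHz, passes unchanged.
Distinct values: {3.08 MHz, 5.6 MHz, 5.74 MHz, 10.82 MHz, 12.78 MHz}.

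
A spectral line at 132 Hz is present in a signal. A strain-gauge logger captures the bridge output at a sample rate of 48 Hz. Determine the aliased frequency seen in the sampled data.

132 Hz mod fs = 36 Hz.
36 Hz > fs/2 = 24 Hz, folds to fs − 36 Hz = 12 Hz.

12 Hz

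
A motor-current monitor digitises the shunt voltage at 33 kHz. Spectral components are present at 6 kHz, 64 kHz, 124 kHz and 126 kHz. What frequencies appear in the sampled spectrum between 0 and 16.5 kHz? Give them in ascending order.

2 kHz, 6 kHz, 8 kHz

fs/2 = 16.5 kHz.
6 kHz ≤ fs/2 = 16.5 kHz, passes unchanged.
64 kHz mod fs = 31 kHz.
31 kHz > fs/2 = 16.5 kHz, folds to fs − 31 kHz = 2 kHz.
124 kHz mod fs = 25 kHz.
25 kHz > fs/2 = 16.5 kHz, folds to fs − 25 kHz = 8 kHz.
126 kHz mod fs = 27 kHz.
27 kHz > fs/2 = 16.5 kHz, folds to fs − 27 kHz = 6 kHz.
Distinct values: {2 kHz, 6 kHz, 8 kHz}.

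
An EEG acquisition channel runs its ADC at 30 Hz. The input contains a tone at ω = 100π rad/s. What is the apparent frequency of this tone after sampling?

ω = 100π rad/s → f = ω/(2π) = 50 Hz.
50 Hz mod fs = 20 Hz.
20 Hz > fs/2 = 15 Hz, folds to fs − 20 Hz = 10 Hz.

10 Hz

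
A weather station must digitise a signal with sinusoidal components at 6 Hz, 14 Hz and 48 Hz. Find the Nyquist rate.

96 Hz

Highest-frequency component: 48 Hz.
Nyquist rate = 2 × 48 Hz = 96 Hz.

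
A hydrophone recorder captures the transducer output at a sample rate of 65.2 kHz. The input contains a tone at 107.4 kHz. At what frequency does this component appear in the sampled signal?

23 kHz

107.4 kHz mod fs = 42.2 kHz.
42.2 kHz > fs/2 = 32.6 kHz, folds to fs − 42.2 kHz = 23 kHz.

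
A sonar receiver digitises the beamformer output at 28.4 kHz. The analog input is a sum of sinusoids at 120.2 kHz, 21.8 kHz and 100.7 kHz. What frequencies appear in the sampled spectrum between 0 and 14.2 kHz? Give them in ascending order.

6.6 kHz, 12.9 kHz

fs/2 = 14.2 kHz.
120.2 kHz mod fs = 6.6 kHz.
6.6 kHz ≤ fs/2 = 14.2 kHz, appears at 6.6 kHz.
21.8 kHz > fs/2 = 14.2 kHz, folds to fs − 21.8 kHz = 6.6 kHz.
100.7 kHz mod fs = 15.5 kHz.
15.5 kHz > fs/2 = 14.2 kHz, folds to fs − 15.5 kHz = 12.9 kHz.
Distinct values: {6.6 kHz, 12.9 kHz}.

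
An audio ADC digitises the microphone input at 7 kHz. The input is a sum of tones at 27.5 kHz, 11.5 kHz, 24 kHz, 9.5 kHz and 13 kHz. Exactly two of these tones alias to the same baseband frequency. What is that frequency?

2.5 kHz

fs/2 = 3.5 kHz.
27.5 kHz mod fs = 6.5 kHz.
6.5 kHz > fs/2 = 3.5 kHz, folds to fs − 6.5 kHz = 0.5 kHz.
11.5 kHz mod fs = 4.5 kHz.
4.5 kHz > fs/2 = 3.5 kHz, folds to fs − 4.5 kHz = 2.5 kHz.
24 kHz mod fs = 3 kHz.
3 kHz ≤ fs/2 = 3.5 kHz, appears at 3 kHz.
9.5 kHz mod fs = 2.5 kHz.
2.5 kHz ≤ fs/2 = 3.5 kHz, appears at 2.5 kHz.
13 kHz mod fs = 6 kHz.
6 kHz > fs/2 = 3.5 kHz, folds to fs − 6 kHz = 1 kHz.
9.5 kHz and 11.5 kHz both map to 2.5 kHz.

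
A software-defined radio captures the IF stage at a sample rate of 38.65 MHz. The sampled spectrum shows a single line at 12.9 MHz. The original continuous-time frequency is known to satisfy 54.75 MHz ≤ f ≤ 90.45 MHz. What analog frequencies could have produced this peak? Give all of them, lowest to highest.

64.4 MHz, 90.2 MHz

Frequencies that alias to 12.9 MHz are k·fs ± 12.9 MHz for integer k ≥ 0.
k=0: 12.9 MHz.
k=1: 25.75 MHz, 51.55 MHz.
k=2: 64.4 MHz, 90.2 MHz.
k=3: 103.05 MHz, 128.85 MHz.
Within [54.75 MHz, 90.45 MHz]: 64.4 MHz, 90.2 MHz.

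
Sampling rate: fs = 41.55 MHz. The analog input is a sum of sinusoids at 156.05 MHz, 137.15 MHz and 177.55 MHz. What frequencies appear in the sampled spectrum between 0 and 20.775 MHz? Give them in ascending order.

fs/2 = 20.775 MHz.
156.05 MHz mod fs = 31.4 MHz.
31.4 MHz > fs/2 = 20.775 MHz, folds to fs − 31.4 MHz = 10.15 MHz.
137.15 MHz mod fs = 12.5 MHz.
12.5 MHz ≤ fs/2 = 20.775 MHz, appears at 12.5 MHz.
177.55 MHz mod fs = 11.35 MHz.
11.35 MHz ≤ fs/2 = 20.775 MHz, appears at 11.35 MHz.
Distinct values: {10.15 MHz, 11.35 MHz, 12.5 MHz}.

10.15 MHz, 11.35 MHz, 12.5 MHz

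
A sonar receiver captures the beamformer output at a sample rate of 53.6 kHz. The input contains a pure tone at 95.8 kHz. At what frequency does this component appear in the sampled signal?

11.4 kHz

95.8 kHz mod fs = 42.2 kHz.
42.2 kHz > fs/2 = 26.8 kHz, folds to fs − 42.2 kHz = 11.4 kHz.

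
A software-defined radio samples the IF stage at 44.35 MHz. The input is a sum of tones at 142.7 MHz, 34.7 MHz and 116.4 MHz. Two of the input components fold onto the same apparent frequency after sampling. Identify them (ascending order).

34.7 MHz, 142.7 MHz

fs/2 = 22.175 MHz.
142.7 MHz mod fs = 9.65 MHz.
9.65 MHz ≤ fs/2 = 22.175 MHz, appears at 9.65 MHz.
34.7 MHz > fs/2 = 22.175 MHz, folds to fs − 34.7 MHz = 9.65 MHz.
116.4 MHz mod fs = 27.7 MHz.
27.7 MHz > fs/2 = 22.175 MHz, folds to fs − 27.7 MHz = 16.65 MHz.
34.7 MHz and 142.7 MHz both map to 9.65 MHz.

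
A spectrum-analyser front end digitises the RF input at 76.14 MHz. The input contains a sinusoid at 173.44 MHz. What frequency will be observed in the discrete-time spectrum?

21.16 MHz

173.44 MHz mod fs = 21.16 MHz.
21.16 MHz ≤ fs/2 = 38.07 MHz, appears at 21.16 MHz.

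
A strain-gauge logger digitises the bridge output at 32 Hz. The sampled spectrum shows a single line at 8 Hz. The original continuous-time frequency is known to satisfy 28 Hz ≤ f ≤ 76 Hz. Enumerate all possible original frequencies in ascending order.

40 Hz, 56 Hz, 72 Hz

Frequencies that alias to 8 Hz are k·fs ± 8 Hz for integer k ≥ 0.
k=0: 8 Hz.
k=1: 24 Hz, 40 Hz.
k=2: 56 Hz, 72 Hz.
k=3: 88 Hz, 104 Hz.
Within [28 Hz, 76 Hz]: 40 Hz, 56 Hz, 72 Hz.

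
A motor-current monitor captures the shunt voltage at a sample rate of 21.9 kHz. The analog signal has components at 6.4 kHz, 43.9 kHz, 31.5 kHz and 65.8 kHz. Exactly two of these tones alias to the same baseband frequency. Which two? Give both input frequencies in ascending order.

43.9 kHz, 65.8 kHz

fs/2 = 10.95 kHz.
6.4 kHz ≤ fs/2 = 10.95 kHz, passes unchanged.
43.9 kHz mod fs = 0.1 kHz.
0.1 kHz ≤ fs/2 = 10.95 kHz, appears at 0.1 kHz.
31.5 kHz mod fs = 9.6 kHz.
9.6 kHz ≤ fs/2 = 10.95 kHz, appears at 9.6 kHz.
65.8 kHz mod fs = 0.1 kHz.
0.1 kHz ≤ fs/2 = 10.95 kHz, appears at 0.1 kHz.
43.9 kHz and 65.8 kHz both map to 0.1 kHz.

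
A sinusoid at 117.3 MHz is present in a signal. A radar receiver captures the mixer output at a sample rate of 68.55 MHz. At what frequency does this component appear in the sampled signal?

117.3 MHz mod fs = 48.75 MHz.
48.75 MHz > fs/2 = 34.275 MHz, folds to fs − 48.75 MHz = 19.8 MHz.

19.8 MHz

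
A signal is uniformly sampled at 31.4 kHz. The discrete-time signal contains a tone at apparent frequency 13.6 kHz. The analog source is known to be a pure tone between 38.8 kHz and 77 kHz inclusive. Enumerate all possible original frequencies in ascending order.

Frequencies that alias to 13.6 kHz are k·fs ± 13.6 kHz for integer k ≥ 0.
k=0: 13.6 kHz.
k=1: 17.8 kHz, 45 kHz.
k=2: 49.2 kHz, 76.4 kHz.
k=3: 80.6 kHz, 107.8 kHz.
Within [38.8 kHz, 77 kHz]: 45 kHz, 49.2 kHz, 76.4 kHz.

45 kHz, 49.2 kHz, 76.4 kHz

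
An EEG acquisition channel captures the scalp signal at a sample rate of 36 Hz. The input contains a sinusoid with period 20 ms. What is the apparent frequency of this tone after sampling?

14 Hz

T = 20 ms → f = 1/T = 50 Hz.
50 Hz mod fs = 14 Hz.
14 Hz ≤ fs/2 = 18 Hz, appears at 14 Hz.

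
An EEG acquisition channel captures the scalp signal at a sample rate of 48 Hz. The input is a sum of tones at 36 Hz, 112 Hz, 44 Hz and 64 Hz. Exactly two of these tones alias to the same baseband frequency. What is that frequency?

16 Hz

fs/2 = 24 Hz.
36 Hz > fs/2 = 24 Hz, folds to fs − 36 Hz = 12 Hz.
112 Hz mod fs = 16 Hz.
16 Hz ≤ fs/2 = 24 Hz, appears at 16 Hz.
44 Hz > fs/2 = 24 Hz, folds to fs − 44 Hz = 4 Hz.
64 Hz mod fs = 16 Hz.
16 Hz ≤ fs/2 = 24 Hz, appears at 16 Hz.
64 Hz and 112 Hz both map to 16 Hz.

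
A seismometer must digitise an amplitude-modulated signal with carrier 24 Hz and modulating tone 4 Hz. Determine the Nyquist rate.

56 Hz

AM sidebands sit at fc ± fm = 20 Hz and 28 Hz.
Highest-frequency component: 28 Hz.
Nyquist rate = 2 × 28 Hz = 56 Hz.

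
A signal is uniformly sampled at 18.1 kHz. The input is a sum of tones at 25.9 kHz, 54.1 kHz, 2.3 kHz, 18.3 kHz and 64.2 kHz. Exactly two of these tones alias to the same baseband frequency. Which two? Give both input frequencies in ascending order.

fs/2 = 9.05 kHz.
25.9 kHz mod fs = 7.8 kHz.
7.8 kHz ≤ fs/2 = 9.05 kHz, appears at 7.8 kHz.
54.1 kHz mod fs = 17.9 kHz.
17.9 kHz > fs/2 = 9.05 kHz, folds to fs − 17.9 kHz = 0.2 kHz.
2.3 kHz ≤ fs/2 = 9.05 kHz, passes unchanged.
18.3 kHz mod fs = 0.2 kHz.
0.2 kHz ≤ fs/2 = 9.05 kHz, appears at 0.2 kHz.
64.2 kHz mod fs = 9.9 kHz.
9.9 kHz > fs/2 = 9.05 kHz, folds to fs − 9.9 kHz = 8.2 kHz.
18.3 kHz and 54.1 kHz both map to 0.2 kHz.

18.3 kHz, 54.1 kHz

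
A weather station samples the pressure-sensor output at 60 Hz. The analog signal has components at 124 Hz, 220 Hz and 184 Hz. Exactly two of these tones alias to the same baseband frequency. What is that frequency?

fs/2 = 30 Hz.
124 Hz mod fs = 4 Hz.
4 Hz ≤ fs/2 = 30 Hz, appears at 4 Hz.
220 Hz mod fs = 40 Hz.
40 Hz > fs/2 = 30 Hz, folds to fs − 40 Hz = 20 Hz.
184 Hz mod fs = 4 Hz.
4 Hz ≤ fs/2 = 30 Hz, appears at 4 Hz.
124 Hz and 184 Hz both map to 4 Hz.

4 Hz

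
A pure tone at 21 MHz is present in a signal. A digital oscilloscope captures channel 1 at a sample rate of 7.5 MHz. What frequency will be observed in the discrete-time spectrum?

21 MHz mod fs = 6 MHz.
6 MHz > fs/2 = 3.75 MHz, folds to fs − 6 MHz = 1.5 MHz.

1.5 MHz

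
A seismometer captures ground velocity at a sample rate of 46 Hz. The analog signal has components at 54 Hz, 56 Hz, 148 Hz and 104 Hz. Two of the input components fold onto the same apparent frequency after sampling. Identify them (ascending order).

56 Hz, 148 Hz

fs/2 = 23 Hz.
54 Hz mod fs = 8 Hz.
8 Hz ≤ fs/2 = 23 Hz, appears at 8 Hz.
56 Hz mod fs = 10 Hz.
10 Hz ≤ fs/2 = 23 Hz, appears at 10 Hz.
148 Hz mod fs = 10 Hz.
10 Hz ≤ fs/2 = 23 Hz, appears at 10 Hz.
104 Hz mod fs = 12 Hz.
12 Hz ≤ fs/2 = 23 Hz, appears at 12 Hz.
56 Hz and 148 Hz both map to 10 Hz.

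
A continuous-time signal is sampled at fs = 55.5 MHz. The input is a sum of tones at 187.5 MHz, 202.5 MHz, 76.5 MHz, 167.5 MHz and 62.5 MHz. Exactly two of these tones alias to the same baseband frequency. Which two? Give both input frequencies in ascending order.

76.5 MHz, 187.5 MHz

fs/2 = 27.75 MHz.
187.5 MHz mod fs = 21 MHz.
21 MHz ≤ fs/2 = 27.75 MHz, appears at 21 MHz.
202.5 MHz mod fs = 36 MHz.
36 MHz > fs/2 = 27.75 MHz, folds to fs − 36 MHz = 19.5 MHz.
76.5 MHz mod fs = 21 MHz.
21 MHz ≤ fs/2 = 27.75 MHz, appears at 21 MHz.
167.5 MHz mod fs = 1 MHz.
1 MHz ≤ fs/2 = 27.75 MHz, appears at 1 MHz.
62.5 MHz mod fs = 7 MHz.
7 MHz ≤ fs/2 = 27.75 MHz, appears at 7 MHz.
76.5 MHz and 187.5 MHz both map to 21 MHz.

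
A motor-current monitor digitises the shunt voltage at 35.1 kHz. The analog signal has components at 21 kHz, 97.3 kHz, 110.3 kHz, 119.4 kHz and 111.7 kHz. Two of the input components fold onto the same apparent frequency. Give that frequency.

14.1 kHz

fs/2 = 17.55 kHz.
21 kHz > fs/2 = 17.55 kHz, folds to fs − 21 kHz = 14.1 kHz.
97.3 kHz mod fs = 27.1 kHz.
27.1 kHz > fs/2 = 17.55 kHz, folds to fs − 27.1 kHz = 8 kHz.
110.3 kHz mod fs = 5 kHz.
5 kHz ≤ fs/2 = 17.55 kHz, appears at 5 kHz.
119.4 kHz mod fs = 14.1 kHz.
14.1 kHz ≤ fs/2 = 17.55 kHz, appears at 14.1 kHz.
111.7 kHz mod fs = 6.4 kHz.
6.4 kHz ≤ fs/2 = 17.55 kHz, appears at 6.4 kHz.
21 kHz and 119.4 kHz both map to 14.1 kHz.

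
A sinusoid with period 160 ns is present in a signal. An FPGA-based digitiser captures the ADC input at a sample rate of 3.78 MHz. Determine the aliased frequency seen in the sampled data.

T = 160 ns → f = 1/T = 6.25 MHz.
6.25 MHz mod fs = 2.47 MHz.
2.47 MHz > fs/2 = 1.89 MHz, folds to fs − 2.47 MHz = 1.31 MHz.

1.31 MHz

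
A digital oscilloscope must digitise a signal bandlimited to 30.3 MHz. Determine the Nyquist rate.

Nyquist rate = 2 × 30.3 MHz = 60.6 MHz.

60.6 MHz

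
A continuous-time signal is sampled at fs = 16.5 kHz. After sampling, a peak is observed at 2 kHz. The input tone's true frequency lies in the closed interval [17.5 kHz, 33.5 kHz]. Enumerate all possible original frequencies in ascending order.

Frequencies that alias to 2 kHz are k·fs ± 2 kHz for integer k ≥ 0.
k=0: 2 kHz.
k=1: 14.5 kHz, 18.5 kHz.
k=2: 31 kHz, 35 kHz.
k=3: 47.5 kHz, 51.5 kHz.
Within [17.5 kHz, 33.5 kHz]: 18.5 kHz, 31 kHz.

18.5 kHz, 31 kHz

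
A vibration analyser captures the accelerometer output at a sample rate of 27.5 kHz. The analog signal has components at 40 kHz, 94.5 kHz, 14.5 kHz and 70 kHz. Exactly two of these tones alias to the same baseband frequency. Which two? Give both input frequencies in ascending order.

fs/2 = 13.75 kHz.
40 kHz mod fs = 12.5 kHz.
12.5 kHz ≤ fs/2 = 13.75 kHz, appears at 12.5 kHz.
94.5 kHz mod fs = 12 kHz.
12 kHz ≤ fs/2 = 13.75 kHz, appears at 12 kHz.
14.5 kHz > fs/2 = 13.75 kHz, folds to fs − 14.5 kHz = 13 kHz.
70 kHz mod fs = 15 kHz.
15 kHz > fs/2 = 13.75 kHz, folds to fs − 15 kHz = 12.5 kHz.
40 kHz and 70 kHz both map to 12.5 kHz.

40 kHz, 70 kHz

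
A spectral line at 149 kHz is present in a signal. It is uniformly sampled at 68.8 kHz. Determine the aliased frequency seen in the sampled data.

11.4 kHz

149 kHz mod fs = 11.4 kHz.
11.4 kHz ≤ fs/2 = 34.4 kHz, appears at 11.4 kHz.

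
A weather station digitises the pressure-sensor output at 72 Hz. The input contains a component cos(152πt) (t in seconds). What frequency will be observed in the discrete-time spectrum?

ω = 152π rad/s → f = ω/(2π) = 76 Hz.
76 Hz mod fs = 4 Hz.
4 Hz ≤ fs/2 = 36 Hz, appears at 4 Hz.

4 Hz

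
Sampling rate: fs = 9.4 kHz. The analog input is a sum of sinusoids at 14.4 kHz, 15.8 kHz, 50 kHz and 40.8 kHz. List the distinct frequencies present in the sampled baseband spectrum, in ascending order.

fs/2 = 4.7 kHz.
14.4 kHz mod fs = 5 kHz.
5 kHz > fs/2 = 4.7 kHz, folds to fs − 5 kHz = 4.4 kHz.
15.8 kHz mod fs = 6.4 kHz.
6.4 kHz > fs/2 = 4.7 kHz, folds to fs − 6.4 kHz = 3 kHz.
50 kHz mod fs = 3 kHz.
3 kHz ≤ fs/2 = 4.7 kHz, appears at 3 kHz.
40.8 kHz mod fs = 3.2 kHz.
3.2 kHz ≤ fs/2 = 4.7 kHz, appears at 3.2 kHz.
Distinct values: {3 kHz, 3.2 kHz, 4.4 kHz}.

3 kHz, 3.2 kHz, 4.4 kHz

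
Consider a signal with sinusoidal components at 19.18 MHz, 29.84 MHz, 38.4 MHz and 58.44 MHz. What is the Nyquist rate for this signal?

116.88 MHz

Highest-frequency component: 58.44 MHz.
Nyquist rate = 2 × 58.44 MHz = 116.88 MHz.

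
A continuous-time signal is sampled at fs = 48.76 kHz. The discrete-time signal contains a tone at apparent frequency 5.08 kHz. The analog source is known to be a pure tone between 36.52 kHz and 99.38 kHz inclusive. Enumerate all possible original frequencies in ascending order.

43.68 kHz, 53.84 kHz, 92.44 kHz

Frequencies that alias to 5.08 kHz are k·fs ± 5.08 kHz for integer k ≥ 0.
k=0: 5.08 kHz.
k=1: 43.68 kHz, 53.84 kHz.
k=2: 92.44 kHz, 102.6 kHz.
k=3: 141.2 kHz, 151.36 kHz.
Within [36.52 kHz, 99.38 kHz]: 43.68 kHz, 53.84 kHz, 92.44 kHz.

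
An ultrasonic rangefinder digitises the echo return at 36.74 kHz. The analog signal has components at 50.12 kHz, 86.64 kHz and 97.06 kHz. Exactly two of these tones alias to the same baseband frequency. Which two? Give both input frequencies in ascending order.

86.64 kHz, 97.06 kHz

fs/2 = 18.37 kHz.
50.12 kHz mod fs = 13.38 kHz.
13.38 kHz ≤ fs/2 = 18.37 kHz, appears at 13.38 kHz.
86.64 kHz mod fs = 13.16 kHz.
13.16 kHz ≤ fs/2 = 18.37 kHz, appears at 13.16 kHz.
97.06 kHz mod fs = 23.58 kHz.
23.58 kHz > fs/2 = 18.37 kHz, folds to fs − 23.58 kHz = 13.16 kHz.
86.64 kHz and 97.06 kHz both map to 13.16 kHz.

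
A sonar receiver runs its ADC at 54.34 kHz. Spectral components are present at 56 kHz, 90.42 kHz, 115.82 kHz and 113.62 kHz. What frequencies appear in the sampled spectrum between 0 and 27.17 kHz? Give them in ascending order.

fs/2 = 27.17 kHz.
56 kHz mod fs = 1.66 kHz.
1.66 kHz ≤ fs/2 = 27.17 kHz, appears at 1.66 kHz.
90.42 kHz mod fs = 36.08 kHz.
36.08 kHz > fs/2 = 27.17 kHz, folds to fs − 36.08 kHz = 18.26 kHz.
115.82 kHz mod fs = 7.14 kHz.
7.14 kHz ≤ fs/2 = 27.17 kHz, appears at 7.14 kHz.
113.62 kHz mod fs = 4.94 kHz.
4.94 kHz ≤ fs/2 = 27.17 kHz, appears at 4.94 kHz.
Distinct values: {1.66 kHz, 4.94 kHz, 7.14 kHz, 18.26 kHz}.

1.66 kHz, 4.94 kHz, 7.14 kHz, 18.26 kHz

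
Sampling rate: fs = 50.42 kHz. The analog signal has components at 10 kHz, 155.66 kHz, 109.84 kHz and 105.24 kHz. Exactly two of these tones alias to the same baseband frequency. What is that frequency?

fs/2 = 25.21 kHz.
10 kHz ≤ fs/2 = 25.21 kHz, passes unchanged.
155.66 kHz mod fs = 4.4 kHz.
4.4 kHz ≤ fs/2 = 25.21 kHz, appears at 4.4 kHz.
109.84 kHz mod fs = 9 kHz.
9 kHz ≤ fs/2 = 25.21 kHz, appears at 9 kHz.
105.24 kHz mod fs = 4.4 kHz.
4.4 kHz ≤ fs/2 = 25.21 kHz, appears at 4.4 kHz.
105.24 kHz and 155.66 kHz both map to 4.4 kHz.

4.4 kHz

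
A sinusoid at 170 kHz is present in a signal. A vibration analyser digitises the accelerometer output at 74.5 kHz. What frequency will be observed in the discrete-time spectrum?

21 kHz

170 kHz mod fs = 21 kHz.
21 kHz ≤ fs/2 = 37.25 kHz, appears at 21 kHz.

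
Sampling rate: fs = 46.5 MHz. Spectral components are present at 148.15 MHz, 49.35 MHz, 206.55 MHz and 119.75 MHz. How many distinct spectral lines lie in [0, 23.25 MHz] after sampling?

fs/2 = 23.25 MHz.
148.15 MHz mod fs = 8.65 MHz.
8.65 MHz ≤ fs/2 = 23.25 MHz, appears at 8.65 MHz.
49.35 MHz mod fs = 2.85 MHz.
2.85 MHz ≤ fs/2 = 23.25 MHz, appears at 2.85 MHz.
206.55 MHz mod fs = 20.55 MHz.
20.55 MHz ≤ fs/2 = 23.25 MHz, appears at 20.55 MHz.
119.75 MHz mod fs = 26.75 MHz.
26.75 MHz > fs/2 = 23.25 MHz, folds to fs − 26.75 MHz = 19.75 MHz.
Distinct values: {2.85 MHz, 8.65 MHz, 19.75 MHz, 20.55 MHz} → 4.

4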